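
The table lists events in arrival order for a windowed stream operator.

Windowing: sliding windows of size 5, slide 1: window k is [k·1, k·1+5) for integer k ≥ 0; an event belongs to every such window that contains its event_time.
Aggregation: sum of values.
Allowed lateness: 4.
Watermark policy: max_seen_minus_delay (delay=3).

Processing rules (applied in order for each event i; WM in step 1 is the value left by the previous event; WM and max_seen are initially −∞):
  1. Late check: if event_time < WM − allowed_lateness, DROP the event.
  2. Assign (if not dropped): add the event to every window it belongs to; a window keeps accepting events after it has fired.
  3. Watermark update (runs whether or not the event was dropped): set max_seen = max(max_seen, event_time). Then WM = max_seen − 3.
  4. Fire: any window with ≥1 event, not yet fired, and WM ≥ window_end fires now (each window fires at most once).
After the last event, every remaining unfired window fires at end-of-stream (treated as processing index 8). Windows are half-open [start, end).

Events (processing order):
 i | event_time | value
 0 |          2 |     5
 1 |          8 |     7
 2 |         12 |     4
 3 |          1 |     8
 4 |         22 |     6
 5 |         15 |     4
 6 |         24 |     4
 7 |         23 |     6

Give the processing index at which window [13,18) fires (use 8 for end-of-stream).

5

i=0 t=2 v=5: → [2,7),[1,6),[0,5); WM=-1
i=1 t=8 v=7: → [8,13),[7,12),[6,11),[5,10),[4,9); WM=5; [0,5) fires=5
i=2 t=12 v=4: → [12,17),[11,16),[10,15),[9,14),[8,13); WM=9; [1,6) fires=5 [2,7) fires=5 [4,9) fires=7
i=3 t=1 v=8: DROP (t<9-4); WM=9
i=4 t=22 v=6: → [22,27),[21,26),[20,25),[19,24),[18,23); WM=19; [5,10) fires=7 [6,11) fires=7 [7,12) fires=7 [8,13) fires=11 [9,14) fires=4 [10,15) fires=4 [11,16) fires=4 [12,17) fires=4
i=5 t=15 v=4: → [15,20),[14,19),[13,18),[12,17),[11,16); WM=19; [13,18) fires=4 [14,19) fires=4
i=6 t=24 v=4: → [24,29),[23,28),[22,27),[21,26),[20,25); WM=21; [15,20) fires=4
i=7 t=23 v=6: → [23,28),[22,27),[21,26),[20,25),[19,24); WM=21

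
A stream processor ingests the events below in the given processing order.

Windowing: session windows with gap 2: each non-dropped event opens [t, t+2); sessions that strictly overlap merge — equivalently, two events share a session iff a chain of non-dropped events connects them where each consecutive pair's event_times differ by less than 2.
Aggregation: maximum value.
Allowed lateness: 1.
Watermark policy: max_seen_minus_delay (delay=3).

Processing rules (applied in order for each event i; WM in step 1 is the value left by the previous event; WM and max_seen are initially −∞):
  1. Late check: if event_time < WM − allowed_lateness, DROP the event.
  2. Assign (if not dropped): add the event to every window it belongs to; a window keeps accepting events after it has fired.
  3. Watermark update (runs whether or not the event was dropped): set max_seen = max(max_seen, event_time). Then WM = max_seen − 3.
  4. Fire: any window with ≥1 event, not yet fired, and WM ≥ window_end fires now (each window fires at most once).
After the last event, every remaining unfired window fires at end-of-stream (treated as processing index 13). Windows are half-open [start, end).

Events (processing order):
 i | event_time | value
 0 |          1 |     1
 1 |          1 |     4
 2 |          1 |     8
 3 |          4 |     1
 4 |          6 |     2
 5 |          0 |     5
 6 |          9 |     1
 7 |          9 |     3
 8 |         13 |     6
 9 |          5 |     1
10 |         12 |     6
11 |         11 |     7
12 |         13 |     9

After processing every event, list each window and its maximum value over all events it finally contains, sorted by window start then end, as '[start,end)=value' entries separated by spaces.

[1,3)=8 [4,6)=1 [6,8)=2 [9,11)=3 [11,15)=9

i=0 t=1 v=1: → [1,3); WM=-2
i=1 t=1 v=4: → [1,3); WM=-2
i=2 t=1 v=8: → [1,3); WM=-2
i=3 t=4 v=1: → [4,6); WM=1
i=4 t=6 v=2: → [6,8); WM=3
i=5 t=0 v=5: DROP (t<3-1); WM=3
i=6 t=9 v=1: → [9,11); WM=6
i=7 t=9 v=3: → [9,11); WM=6
i=8 t=13 v=6: → [13,15); WM=10
i=9 t=5 v=1: DROP (t<10-1); WM=10
i=10 t=12 v=6: → [12,15); WM=10
i=11 t=11 v=7: → [11,15); WM=10
i=12 t=13 v=9: → [11,15); WM=10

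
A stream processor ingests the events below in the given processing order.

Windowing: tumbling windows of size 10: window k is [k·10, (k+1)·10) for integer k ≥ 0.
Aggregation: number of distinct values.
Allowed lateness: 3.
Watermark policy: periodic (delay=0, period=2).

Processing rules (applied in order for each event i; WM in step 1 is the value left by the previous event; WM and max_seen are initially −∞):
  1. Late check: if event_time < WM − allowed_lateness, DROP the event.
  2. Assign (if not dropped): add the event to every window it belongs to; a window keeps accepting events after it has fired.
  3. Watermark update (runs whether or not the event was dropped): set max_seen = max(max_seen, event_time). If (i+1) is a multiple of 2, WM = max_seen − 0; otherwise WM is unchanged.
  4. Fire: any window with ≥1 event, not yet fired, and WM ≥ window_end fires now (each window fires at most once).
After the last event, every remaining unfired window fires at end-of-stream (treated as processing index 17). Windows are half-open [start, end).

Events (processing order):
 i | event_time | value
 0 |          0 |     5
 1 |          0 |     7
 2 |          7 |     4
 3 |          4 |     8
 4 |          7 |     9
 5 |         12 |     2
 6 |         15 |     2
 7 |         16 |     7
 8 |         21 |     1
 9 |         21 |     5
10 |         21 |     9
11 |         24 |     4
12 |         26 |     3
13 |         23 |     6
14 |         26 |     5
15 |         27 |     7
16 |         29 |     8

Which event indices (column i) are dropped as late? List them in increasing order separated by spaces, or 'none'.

none

i=0 t=0 v=5: → [0,10); WM=−∞
i=1 t=0 v=7: → [0,10); WM=0
i=2 t=7 v=4: → [0,10); WM=0
i=3 t=4 v=8: → [0,10); WM=7
i=4 t=7 v=9: → [0,10); WM=7
i=5 t=12 v=2: → [10,20); WM=12; [0,10) fires=5
i=6 t=15 v=2: → [10,20); WM=12
i=7 t=16 v=7: → [10,20); WM=16
i=8 t=21 v=1: → [20,30); WM=16
i=9 t=21 v=5: → [20,30); WM=21; [10,20) fires=2
i=10 t=21 v=9: → [20,30); WM=21
i=11 t=24 v=4: → [20,30); WM=24
i=12 t=26 v=3: → [20,30); WM=24
i=13 t=23 v=6: → [20,30); WM=26
i=14 t=26 v=5: → [20,30); WM=26
i=15 t=27 v=7: → [20,30); WM=27
i=16 t=29 v=8: → [20,30); WM=27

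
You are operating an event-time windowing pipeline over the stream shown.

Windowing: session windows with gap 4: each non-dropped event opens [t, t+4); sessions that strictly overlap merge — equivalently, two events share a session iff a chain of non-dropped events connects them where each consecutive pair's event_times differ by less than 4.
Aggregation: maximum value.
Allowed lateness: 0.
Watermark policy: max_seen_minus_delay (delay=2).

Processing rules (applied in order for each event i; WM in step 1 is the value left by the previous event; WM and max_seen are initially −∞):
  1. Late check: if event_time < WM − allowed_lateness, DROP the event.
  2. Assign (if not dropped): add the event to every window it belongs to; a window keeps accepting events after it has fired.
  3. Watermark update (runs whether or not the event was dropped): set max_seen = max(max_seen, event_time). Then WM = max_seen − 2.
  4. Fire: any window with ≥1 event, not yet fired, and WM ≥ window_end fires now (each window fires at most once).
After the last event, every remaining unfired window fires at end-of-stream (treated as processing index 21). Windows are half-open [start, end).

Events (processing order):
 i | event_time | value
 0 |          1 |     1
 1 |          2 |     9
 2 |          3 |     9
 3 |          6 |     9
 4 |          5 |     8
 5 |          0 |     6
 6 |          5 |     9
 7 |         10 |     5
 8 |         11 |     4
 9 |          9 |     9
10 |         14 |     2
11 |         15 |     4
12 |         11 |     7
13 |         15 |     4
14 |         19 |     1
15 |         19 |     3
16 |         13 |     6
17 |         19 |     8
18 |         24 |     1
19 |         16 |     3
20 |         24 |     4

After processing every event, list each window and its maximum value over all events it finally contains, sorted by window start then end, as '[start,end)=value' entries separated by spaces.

[1,19)=9 [19,23)=8 [24,28)=4

i=0 t=1 v=1: → [1,5); WM=-1
i=1 t=2 v=9: → [1,6); WM=0
i=2 t=3 v=9: → [1,7); WM=1
i=3 t=6 v=9: → [1,10); WM=4
i=4 t=5 v=8: → [1,10); WM=4
i=5 t=0 v=6: DROP (t<4-0); WM=4
i=6 t=5 v=9: → [1,10); WM=4
i=7 t=10 v=5: → [10,14); WM=8
i=8 t=11 v=4: → [10,15); WM=9
i=9 t=9 v=9: → [1,15); WM=9
i=10 t=14 v=2: → [1,18); WM=12
i=11 t=15 v=4: → [1,19); WM=13
i=12 t=11 v=7: DROP (t<13-0); WM=13
i=13 t=15 v=4: → [1,19); WM=13
i=14 t=19 v=1: → [19,23); WM=17
i=15 t=19 v=3: → [19,23); WM=17
i=16 t=13 v=6: DROP (t<17-0); WM=17
i=17 t=19 v=8: → [19,23); WM=17
i=18 t=24 v=1: → [24,28); WM=22
i=19 t=16 v=3: DROP (t<22-0); WM=22
i=20 t=24 v=4: → [24,28); WM=22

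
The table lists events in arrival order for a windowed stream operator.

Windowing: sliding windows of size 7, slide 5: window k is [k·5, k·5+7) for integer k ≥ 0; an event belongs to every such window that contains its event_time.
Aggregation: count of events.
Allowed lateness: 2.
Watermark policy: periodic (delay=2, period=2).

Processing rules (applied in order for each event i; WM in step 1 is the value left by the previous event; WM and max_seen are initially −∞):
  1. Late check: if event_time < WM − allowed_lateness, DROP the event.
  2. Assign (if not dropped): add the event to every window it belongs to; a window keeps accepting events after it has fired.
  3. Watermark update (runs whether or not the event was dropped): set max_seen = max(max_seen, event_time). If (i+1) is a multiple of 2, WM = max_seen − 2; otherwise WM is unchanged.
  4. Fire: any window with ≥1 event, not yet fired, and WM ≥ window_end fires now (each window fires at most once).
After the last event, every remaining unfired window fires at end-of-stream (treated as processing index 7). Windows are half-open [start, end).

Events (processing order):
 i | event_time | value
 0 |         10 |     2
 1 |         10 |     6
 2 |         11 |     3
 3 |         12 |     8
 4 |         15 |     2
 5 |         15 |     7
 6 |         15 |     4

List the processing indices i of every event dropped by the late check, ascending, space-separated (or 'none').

i=0 t=10 v=2: → [10,17),[5,12); WM=−∞
i=1 t=10 v=6: → [10,17),[5,12); WM=8
i=2 t=11 v=3: → [10,17),[5,12); WM=8
i=3 t=12 v=8: → [10,17); WM=10
i=4 t=15 v=2: → [15,22),[10,17); WM=10
i=5 t=15 v=7: → [15,22),[10,17); WM=13; [5,12) fires=3
i=6 t=15 v=4: → [15,22),[10,17); WM=13

none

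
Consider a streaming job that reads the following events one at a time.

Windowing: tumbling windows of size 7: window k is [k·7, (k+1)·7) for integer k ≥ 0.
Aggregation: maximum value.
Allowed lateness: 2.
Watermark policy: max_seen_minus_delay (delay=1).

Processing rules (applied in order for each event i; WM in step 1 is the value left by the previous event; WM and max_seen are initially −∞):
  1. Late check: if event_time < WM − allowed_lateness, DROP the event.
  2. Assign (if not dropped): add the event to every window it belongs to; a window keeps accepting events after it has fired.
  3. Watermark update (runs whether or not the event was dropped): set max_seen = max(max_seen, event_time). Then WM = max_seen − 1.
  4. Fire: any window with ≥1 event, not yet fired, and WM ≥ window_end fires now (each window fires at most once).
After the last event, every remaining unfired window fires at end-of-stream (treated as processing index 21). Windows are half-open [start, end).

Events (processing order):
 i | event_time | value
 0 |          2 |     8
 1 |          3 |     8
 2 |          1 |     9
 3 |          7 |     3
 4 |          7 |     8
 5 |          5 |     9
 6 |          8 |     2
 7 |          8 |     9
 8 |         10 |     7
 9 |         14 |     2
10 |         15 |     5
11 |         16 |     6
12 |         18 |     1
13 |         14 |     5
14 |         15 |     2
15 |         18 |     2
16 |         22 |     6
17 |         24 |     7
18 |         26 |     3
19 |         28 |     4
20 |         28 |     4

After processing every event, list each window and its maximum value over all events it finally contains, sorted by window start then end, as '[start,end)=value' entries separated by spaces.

[0,7)=9 [7,14)=9 [14,21)=6 [21,28)=7 [28,35)=4

i=0 t=2 v=8: → [0,7); WM=1
i=1 t=3 v=8: → [0,7); WM=2
i=2 t=1 v=9: → [0,7); WM=2
i=3 t=7 v=3: → [7,14); WM=6
i=4 t=7 v=8: → [7,14); WM=6
i=5 t=5 v=9: → [0,7); WM=6
i=6 t=8 v=2: → [7,14); WM=7; [0,7) fires=9
i=7 t=8 v=9: → [7,14); WM=7
i=8 t=10 v=7: → [7,14); WM=9
i=9 t=14 v=2: → [14,21); WM=13
i=10 t=15 v=5: → [14,21); WM=14; [7,14) fires=9
i=11 t=16 v=6: → [14,21); WM=15
i=12 t=18 v=1: → [14,21); WM=17
i=13 t=14 v=5: DROP (t<17-2); WM=17
i=14 t=15 v=2: → [14,21); WM=17
i=15 t=18 v=2: → [14,21); WM=17
i=16 t=22 v=6: → [21,28); WM=21; [14,21) fires=6
i=17 t=24 v=7: → [21,28); WM=23
i=18 t=26 v=3: → [21,28); WM=25
i=19 t=28 v=4: → [28,35); WM=27
i=20 t=28 v=4: → [28,35); WM=27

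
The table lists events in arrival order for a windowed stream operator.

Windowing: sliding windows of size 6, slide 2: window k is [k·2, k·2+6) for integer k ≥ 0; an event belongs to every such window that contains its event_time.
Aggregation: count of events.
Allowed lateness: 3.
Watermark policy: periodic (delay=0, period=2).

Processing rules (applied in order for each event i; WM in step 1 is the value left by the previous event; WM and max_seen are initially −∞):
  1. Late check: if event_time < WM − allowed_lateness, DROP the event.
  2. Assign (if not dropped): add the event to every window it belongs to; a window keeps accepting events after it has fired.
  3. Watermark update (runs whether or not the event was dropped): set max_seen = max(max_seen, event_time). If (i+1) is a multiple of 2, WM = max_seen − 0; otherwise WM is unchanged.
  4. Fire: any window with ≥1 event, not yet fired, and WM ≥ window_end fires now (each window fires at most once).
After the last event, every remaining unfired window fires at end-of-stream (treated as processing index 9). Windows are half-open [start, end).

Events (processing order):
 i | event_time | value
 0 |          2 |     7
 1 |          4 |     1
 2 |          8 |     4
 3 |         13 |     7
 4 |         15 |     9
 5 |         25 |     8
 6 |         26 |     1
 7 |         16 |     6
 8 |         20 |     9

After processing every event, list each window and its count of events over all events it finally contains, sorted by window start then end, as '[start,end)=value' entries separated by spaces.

i=0 t=2 v=7: → [2,8),[0,6); WM=−∞
i=1 t=4 v=1: → [4,10),[2,8),[0,6); WM=4
i=2 t=8 v=4: → [8,14),[6,12),[4,10); WM=4
i=3 t=13 v=7: → [12,18),[10,16),[8,14); WM=13; [0,6) fires=2 [2,8) fires=2 [4,10) fires=2 [6,12) fires=1
i=4 t=15 v=9: → [14,20),[12,18),[10,16); WM=13
i=5 t=25 v=8: → [24,30),[22,28),[20,26); WM=25; [8,14) fires=2 [10,16) fires=2 [12,18) fires=2 [14,20) fires=1
i=6 t=26 v=1: → [26,32),[24,30),[22,28); WM=25
i=7 t=16 v=6: DROP (t<25-3); WM=26; [20,26) fires=1
i=8 t=20 v=9: DROP (t<26-3); WM=26

[0,6)=2 [2,8)=2 [4,10)=2 [6,12)=1 [8,14)=2 [10,16)=2 [12,18)=2 [14,20)=1 [20,26)=1 [22,28)=2 [24,30)=2 [26,32)=1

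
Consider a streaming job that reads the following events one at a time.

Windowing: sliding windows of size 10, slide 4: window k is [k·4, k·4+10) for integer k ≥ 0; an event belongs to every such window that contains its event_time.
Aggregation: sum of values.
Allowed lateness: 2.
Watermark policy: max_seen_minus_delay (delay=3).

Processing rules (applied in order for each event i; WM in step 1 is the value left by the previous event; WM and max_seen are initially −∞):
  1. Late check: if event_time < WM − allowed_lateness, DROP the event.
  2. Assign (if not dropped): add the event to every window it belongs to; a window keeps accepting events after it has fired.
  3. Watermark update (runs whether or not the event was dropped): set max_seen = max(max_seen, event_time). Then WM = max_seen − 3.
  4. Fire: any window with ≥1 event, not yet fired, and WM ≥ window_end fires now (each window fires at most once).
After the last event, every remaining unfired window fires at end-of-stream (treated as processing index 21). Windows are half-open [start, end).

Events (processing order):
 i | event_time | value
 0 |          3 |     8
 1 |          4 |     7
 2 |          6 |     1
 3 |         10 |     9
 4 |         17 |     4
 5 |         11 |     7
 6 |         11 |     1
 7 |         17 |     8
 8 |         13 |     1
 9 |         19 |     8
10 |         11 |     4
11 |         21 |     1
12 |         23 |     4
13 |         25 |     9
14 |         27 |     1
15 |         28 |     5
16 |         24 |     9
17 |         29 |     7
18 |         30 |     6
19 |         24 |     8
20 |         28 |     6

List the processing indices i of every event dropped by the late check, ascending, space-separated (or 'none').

i=0 t=3 v=8: → [0,10); WM=0
i=1 t=4 v=7: → [4,14),[0,10); WM=1
i=2 t=6 v=1: → [4,14),[0,10); WM=3
i=3 t=10 v=9: → [8,18),[4,14); WM=7
i=4 t=17 v=4: → [16,26),[12,22),[8,18); WM=14; [0,10) fires=16 [4,14) fires=17
i=5 t=11 v=7: DROP (t<14-2); WM=14
i=6 t=11 v=1: DROP (t<14-2); WM=14
i=7 t=17 v=8: → [16,26),[12,22),[8,18); WM=14
i=8 t=13 v=1: → [12,22),[8,18),[4,14); WM=14
i=9 t=19 v=8: → [16,26),[12,22); WM=16
i=10 t=11 v=4: DROP (t<16-2); WM=16
i=11 t=21 v=1: → [20,30),[16,26),[12,22); WM=18; [8,18) fires=22
i=12 t=23 v=4: → [20,30),[16,26); WM=20
i=13 t=25 v=9: → [24,34),[20,30),[16,26); WM=22; [12,22) fires=22
i=14 t=27 v=1: → [24,34),[20,30); WM=24
i=15 t=28 v=5: → [28,38),[24,34),[20,30); WM=25
i=16 t=24 v=9: → [24,34),[20,30),[16,26); WM=25
i=17 t=29 v=7: → [28,38),[24,34),[20,30); WM=26; [16,26) fires=43
i=18 t=30 v=6: → [28,38),[24,34); WM=27
i=19 t=24 v=8: DROP (t<27-2); WM=27
i=20 t=28 v=6: → [28,38),[24,34),[20,30); WM=27

5 6 10 19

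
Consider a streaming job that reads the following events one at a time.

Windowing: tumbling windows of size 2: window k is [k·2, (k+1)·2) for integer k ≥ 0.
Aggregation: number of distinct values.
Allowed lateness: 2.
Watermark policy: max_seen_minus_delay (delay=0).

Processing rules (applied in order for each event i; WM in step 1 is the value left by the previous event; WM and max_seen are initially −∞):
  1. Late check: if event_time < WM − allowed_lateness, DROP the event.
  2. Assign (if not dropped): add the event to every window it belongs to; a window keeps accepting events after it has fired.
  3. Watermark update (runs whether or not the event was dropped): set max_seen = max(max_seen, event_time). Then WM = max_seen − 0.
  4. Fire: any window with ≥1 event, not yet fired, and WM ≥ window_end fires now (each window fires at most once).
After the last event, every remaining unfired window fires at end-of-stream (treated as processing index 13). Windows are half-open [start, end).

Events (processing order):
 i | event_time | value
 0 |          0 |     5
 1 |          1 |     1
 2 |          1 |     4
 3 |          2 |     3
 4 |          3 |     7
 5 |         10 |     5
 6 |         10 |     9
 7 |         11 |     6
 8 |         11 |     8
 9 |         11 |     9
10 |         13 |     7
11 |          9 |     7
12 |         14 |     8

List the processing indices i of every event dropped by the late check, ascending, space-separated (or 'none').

11

i=0 t=0 v=5: → [0,2); WM=0
i=1 t=1 v=1: → [0,2); WM=1
i=2 t=1 v=4: → [0,2); WM=1
i=3 t=2 v=3: → [2,4); WM=2; [0,2) fires=3
i=4 t=3 v=7: → [2,4); WM=3
i=5 t=10 v=5: → [10,12); WM=10; [2,4) fires=2
i=6 t=10 v=9: → [10,12); WM=10
i=7 t=11 v=6: → [10,12); WM=11
i=8 t=11 v=8: → [10,12); WM=11
i=9 t=11 v=9: → [10,12); WM=11
i=10 t=13 v=7: → [12,14); WM=13; [10,12) fires=4
i=11 t=9 v=7: DROP (t<13-2); WM=13
i=12 t=14 v=8: → [14,16); WM=14; [12,14) fires=1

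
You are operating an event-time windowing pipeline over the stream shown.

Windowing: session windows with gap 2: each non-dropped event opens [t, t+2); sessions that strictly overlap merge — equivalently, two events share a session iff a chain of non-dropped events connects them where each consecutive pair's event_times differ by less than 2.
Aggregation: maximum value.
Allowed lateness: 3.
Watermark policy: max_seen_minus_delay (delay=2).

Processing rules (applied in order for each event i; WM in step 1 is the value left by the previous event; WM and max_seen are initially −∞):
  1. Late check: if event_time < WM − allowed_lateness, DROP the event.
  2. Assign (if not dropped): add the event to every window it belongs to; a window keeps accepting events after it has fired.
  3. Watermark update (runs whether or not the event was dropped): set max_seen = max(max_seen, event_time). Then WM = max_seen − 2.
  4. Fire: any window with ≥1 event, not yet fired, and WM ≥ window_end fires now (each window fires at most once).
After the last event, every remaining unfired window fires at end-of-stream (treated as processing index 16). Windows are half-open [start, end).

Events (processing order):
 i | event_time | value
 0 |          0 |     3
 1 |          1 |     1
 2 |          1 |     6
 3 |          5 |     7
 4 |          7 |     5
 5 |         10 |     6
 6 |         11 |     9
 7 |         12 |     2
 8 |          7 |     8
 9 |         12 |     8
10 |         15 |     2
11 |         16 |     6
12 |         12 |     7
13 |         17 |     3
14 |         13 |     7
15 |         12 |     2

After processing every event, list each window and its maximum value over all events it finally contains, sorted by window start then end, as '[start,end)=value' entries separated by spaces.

[0,3)=6 [5,7)=7 [7,9)=8 [10,15)=9 [15,19)=6

i=0 t=0 v=3: → [0,2); WM=-2
i=1 t=1 v=1: → [0,3); WM=-1
i=2 t=1 v=6: → [0,3); WM=-1
i=3 t=5 v=7: → [5,7); WM=3
i=4 t=7 v=5: → [7,9); WM=5
i=5 t=10 v=6: → [10,12); WM=8
i=6 t=11 v=9: → [10,13); WM=9
i=7 t=12 v=2: → [10,14); WM=10
i=8 t=7 v=8: → [7,9); WM=10
i=9 t=12 v=8: → [10,14); WM=10
i=10 t=15 v=2: → [15,17); WM=13
i=11 t=16 v=6: → [15,18); WM=14
i=12 t=12 v=7: → [10,14); WM=14
i=13 t=17 v=3: → [15,19); WM=15
i=14 t=13 v=7: → [10,15); WM=15
i=15 t=12 v=2: → [10,15); WM=15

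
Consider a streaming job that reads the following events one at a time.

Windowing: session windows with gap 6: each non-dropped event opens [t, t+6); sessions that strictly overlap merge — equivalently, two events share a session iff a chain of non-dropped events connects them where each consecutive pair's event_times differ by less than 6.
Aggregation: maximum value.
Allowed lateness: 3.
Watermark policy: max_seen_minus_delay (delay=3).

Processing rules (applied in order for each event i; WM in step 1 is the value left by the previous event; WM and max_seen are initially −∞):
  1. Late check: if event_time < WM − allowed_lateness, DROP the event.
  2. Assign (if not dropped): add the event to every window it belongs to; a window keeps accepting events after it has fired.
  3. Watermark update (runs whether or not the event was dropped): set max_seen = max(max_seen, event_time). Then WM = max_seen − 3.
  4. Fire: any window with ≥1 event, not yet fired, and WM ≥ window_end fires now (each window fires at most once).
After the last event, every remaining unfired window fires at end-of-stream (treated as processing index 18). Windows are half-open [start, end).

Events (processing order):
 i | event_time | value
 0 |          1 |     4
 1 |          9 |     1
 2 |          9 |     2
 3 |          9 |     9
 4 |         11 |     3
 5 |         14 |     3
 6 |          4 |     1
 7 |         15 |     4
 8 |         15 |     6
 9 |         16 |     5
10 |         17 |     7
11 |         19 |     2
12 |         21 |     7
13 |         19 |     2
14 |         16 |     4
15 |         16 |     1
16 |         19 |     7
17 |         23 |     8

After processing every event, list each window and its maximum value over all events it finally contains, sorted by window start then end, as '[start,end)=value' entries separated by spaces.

i=0 t=1 v=4: → [1,7); WM=-2
i=1 t=9 v=1: → [9,15); WM=6
i=2 t=9 v=2: → [9,15); WM=6
i=3 t=9 v=9: → [9,15); WM=6
i=4 t=11 v=3: → [9,17); WM=8
i=5 t=14 v=3: → [9,20); WM=11
i=6 t=4 v=1: DROP (t<11-3); WM=11
i=7 t=15 v=4: → [9,21); WM=12
i=8 t=15 v=6: → [9,21); WM=12
i=9 t=16 v=5: → [9,22); WM=13
i=10 t=17 v=7: → [9,23); WM=14
i=11 t=19 v=2: → [9,25); WM=16
i=12 t=21 v=7: → [9,27); WM=18
i=13 t=19 v=2: → [9,27); WM=18
i=14 t=16 v=4: → [9,27); WM=18
i=15 t=16 v=1: → [9,27); WM=18
i=16 t=19 v=7: → [9,27); WM=18
i=17 t=23 v=8: → [9,29); WM=20

[1,7)=4 [9,29)=9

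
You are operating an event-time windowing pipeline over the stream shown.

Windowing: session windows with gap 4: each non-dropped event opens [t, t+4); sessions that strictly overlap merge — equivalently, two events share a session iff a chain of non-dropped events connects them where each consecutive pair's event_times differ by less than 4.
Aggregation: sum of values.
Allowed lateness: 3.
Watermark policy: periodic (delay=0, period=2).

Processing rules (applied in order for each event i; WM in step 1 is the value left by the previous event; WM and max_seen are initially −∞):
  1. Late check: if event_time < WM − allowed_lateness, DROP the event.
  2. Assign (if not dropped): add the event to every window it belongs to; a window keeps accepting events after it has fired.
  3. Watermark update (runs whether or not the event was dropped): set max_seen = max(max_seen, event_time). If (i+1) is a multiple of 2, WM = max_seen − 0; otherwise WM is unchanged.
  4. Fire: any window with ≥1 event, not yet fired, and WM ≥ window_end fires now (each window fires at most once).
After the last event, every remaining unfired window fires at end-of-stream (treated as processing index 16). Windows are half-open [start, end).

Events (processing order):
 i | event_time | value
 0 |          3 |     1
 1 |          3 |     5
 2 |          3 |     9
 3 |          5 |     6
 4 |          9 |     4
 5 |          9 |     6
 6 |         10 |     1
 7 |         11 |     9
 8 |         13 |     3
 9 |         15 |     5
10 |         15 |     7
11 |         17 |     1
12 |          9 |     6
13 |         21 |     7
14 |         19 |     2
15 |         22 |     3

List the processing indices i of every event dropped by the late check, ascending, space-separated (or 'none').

12

i=0 t=3 v=1: → [3,7); WM=−∞
i=1 t=3 v=5: → [3,7); WM=3
i=2 t=3 v=9: → [3,7); WM=3
i=3 t=5 v=6: → [3,9); WM=5
i=4 t=9 v=4: → [9,13); WM=5
i=5 t=9 v=6: → [9,13); WM=9
i=6 t=10 v=1: → [9,14); WM=9
i=7 t=11 v=9: → [9,15); WM=11
i=8 t=13 v=3: → [9,17); WM=11
i=9 t=15 v=5: → [9,19); WM=15
i=10 t=15 v=7: → [9,19); WM=15
i=11 t=17 v=1: → [9,21); WM=17
i=12 t=9 v=6: DROP (t<17-3); WM=17
i=13 t=21 v=7: → [21,25); WM=21
i=14 t=19 v=2: → [9,25); WM=21
i=15 t=22 v=3: → [9,26); WM=22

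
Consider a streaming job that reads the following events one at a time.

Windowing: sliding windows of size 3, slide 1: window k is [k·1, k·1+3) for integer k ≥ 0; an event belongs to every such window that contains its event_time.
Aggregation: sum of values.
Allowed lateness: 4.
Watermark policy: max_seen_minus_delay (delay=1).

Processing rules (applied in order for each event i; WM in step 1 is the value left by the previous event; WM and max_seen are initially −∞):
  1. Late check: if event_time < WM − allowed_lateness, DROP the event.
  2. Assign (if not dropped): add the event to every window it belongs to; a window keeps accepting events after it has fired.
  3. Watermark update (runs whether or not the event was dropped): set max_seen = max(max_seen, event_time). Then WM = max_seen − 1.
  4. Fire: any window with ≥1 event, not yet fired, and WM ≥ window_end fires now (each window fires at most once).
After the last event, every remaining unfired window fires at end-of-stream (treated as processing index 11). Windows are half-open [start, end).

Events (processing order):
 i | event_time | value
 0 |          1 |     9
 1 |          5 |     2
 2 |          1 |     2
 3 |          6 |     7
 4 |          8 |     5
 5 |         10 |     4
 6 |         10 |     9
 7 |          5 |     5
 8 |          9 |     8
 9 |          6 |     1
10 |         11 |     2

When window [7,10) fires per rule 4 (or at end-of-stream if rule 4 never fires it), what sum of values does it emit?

13

i=0 t=1 v=9: → [1,4),[0,3); WM=0
i=1 t=5 v=2: → [5,8),[4,7),[3,6); WM=4; [0,3) fires=9 [1,4) fires=9
i=2 t=1 v=2: → [1,4),[0,3); WM=4
i=3 t=6 v=7: → [6,9),[5,8),[4,7); WM=5
i=4 t=8 v=5: → [8,11),[7,10),[6,9); WM=7; [3,6) fires=2 [4,7) fires=9
i=5 t=10 v=4: → [10,13),[9,12),[8,11); WM=9; [5,8) fires=9 [6,9) fires=12
i=6 t=10 v=9: → [10,13),[9,12),[8,11); WM=9
i=7 t=5 v=5: → [5,8),[4,7),[3,6); WM=9
i=8 t=9 v=8: → [9,12),[8,11),[7,10); WM=9
i=9 t=6 v=1: → [6,9),[5,8),[4,7); WM=9
i=10 t=11 v=2: → [11,14),[10,13),[9,12); WM=10; [7,10) fires=13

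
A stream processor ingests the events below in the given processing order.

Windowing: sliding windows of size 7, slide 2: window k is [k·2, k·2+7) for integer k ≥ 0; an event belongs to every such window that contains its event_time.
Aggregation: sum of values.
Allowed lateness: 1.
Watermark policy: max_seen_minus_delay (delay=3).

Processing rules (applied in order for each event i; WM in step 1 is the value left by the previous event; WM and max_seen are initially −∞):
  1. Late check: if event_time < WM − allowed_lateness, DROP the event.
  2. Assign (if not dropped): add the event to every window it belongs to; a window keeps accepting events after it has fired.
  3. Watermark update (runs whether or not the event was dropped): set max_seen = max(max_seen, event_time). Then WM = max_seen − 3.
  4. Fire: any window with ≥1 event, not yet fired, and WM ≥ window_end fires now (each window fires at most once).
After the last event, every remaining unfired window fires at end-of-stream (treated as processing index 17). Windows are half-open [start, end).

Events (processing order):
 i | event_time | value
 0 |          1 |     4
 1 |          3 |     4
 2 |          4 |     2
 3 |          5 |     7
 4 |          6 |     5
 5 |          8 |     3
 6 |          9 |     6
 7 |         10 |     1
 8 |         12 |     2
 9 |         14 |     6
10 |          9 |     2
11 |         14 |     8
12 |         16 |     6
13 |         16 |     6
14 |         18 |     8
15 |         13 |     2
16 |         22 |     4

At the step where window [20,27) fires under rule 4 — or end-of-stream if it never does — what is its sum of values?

4

i=0 t=1 v=4: → [0,7); WM=-2
i=1 t=3 v=4: → [2,9),[0,7); WM=0
i=2 t=4 v=2: → [4,11),[2,9),[0,7); WM=1
i=3 t=5 v=7: → [4,11),[2,9),[0,7); WM=2
i=4 t=6 v=5: → [6,13),[4,11),[2,9),[0,7); WM=3
i=5 t=8 v=3: → [8,15),[6,13),[4,11),[2,9); WM=5
i=6 t=9 v=6: → [8,15),[6,13),[4,11); WM=6
i=7 t=10 v=1: → [10,17),[8,15),[6,13),[4,11); WM=7; [0,7) fires=22
i=8 t=12 v=2: → [12,19),[10,17),[8,15),[6,13); WM=9; [2,9) fires=21
i=9 t=14 v=6: → [14,21),[12,19),[10,17),[8,15); WM=11; [4,11) fires=24
i=10 t=9 v=2: DROP (t<11-1); WM=11
i=11 t=14 v=8: → [14,21),[12,19),[10,17),[8,15); WM=11
i=12 t=16 v=6: → [16,23),[14,21),[12,19),[10,17); WM=13; [6,13) fires=17
i=13 t=16 v=6: → [16,23),[14,21),[12,19),[10,17); WM=13
i=14 t=18 v=8: → [18,25),[16,23),[14,21),[12,19); WM=15; [8,15) fires=26
i=15 t=13 v=2: DROP (t<15-1); WM=15
i=16 t=22 v=4: → [22,29),[20,27),[18,25),[16,23); WM=19; [10,17) fires=29 [12,19) fires=36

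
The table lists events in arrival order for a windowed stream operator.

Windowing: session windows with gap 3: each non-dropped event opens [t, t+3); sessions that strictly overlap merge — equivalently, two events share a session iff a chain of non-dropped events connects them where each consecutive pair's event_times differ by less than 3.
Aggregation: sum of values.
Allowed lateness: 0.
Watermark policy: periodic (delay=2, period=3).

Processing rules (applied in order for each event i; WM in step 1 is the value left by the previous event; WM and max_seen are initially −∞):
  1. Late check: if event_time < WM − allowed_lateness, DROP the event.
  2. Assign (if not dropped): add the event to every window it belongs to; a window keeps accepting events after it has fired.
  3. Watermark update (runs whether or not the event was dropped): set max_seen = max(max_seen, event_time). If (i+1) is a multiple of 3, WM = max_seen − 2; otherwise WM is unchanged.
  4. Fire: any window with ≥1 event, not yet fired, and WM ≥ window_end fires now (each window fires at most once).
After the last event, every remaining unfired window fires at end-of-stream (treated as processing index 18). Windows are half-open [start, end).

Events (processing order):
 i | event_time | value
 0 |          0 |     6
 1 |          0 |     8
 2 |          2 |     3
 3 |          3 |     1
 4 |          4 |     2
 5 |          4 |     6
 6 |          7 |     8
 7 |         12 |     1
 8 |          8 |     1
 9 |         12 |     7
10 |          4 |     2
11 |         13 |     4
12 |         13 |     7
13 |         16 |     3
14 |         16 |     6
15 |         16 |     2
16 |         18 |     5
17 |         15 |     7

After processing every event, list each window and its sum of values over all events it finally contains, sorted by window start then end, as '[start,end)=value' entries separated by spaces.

i=0 t=0 v=6: → [0,3); WM=−∞
i=1 t=0 v=8: → [0,3); WM=−∞
i=2 t=2 v=3: → [0,5); WM=0
i=3 t=3 v=1: → [0,6); WM=0
i=4 t=4 v=2: → [0,7); WM=0
i=5 t=4 v=6: → [0,7); WM=2
i=6 t=7 v=8: → [7,10); WM=2
i=7 t=12 v=1: → [12,15); WM=2
i=8 t=8 v=1: → [7,11); WM=10
i=9 t=12 v=7: → [12,15); WM=10
i=10 t=4 v=2: DROP (t<10-0); WM=10
i=11 t=13 v=4: → [12,16); WM=11
i=12 t=13 v=7: → [12,16); WM=11
i=13 t=16 v=3: → [16,19); WM=11
i=14 t=16 v=6: → [16,19); WM=14
i=15 t=16 v=2: → [16,19); WM=14
i=16 t=18 v=5: → [16,21); WM=14
i=17 t=15 v=7: → [12,21); WM=16

[0,7)=26 [7,11)=9 [12,21)=42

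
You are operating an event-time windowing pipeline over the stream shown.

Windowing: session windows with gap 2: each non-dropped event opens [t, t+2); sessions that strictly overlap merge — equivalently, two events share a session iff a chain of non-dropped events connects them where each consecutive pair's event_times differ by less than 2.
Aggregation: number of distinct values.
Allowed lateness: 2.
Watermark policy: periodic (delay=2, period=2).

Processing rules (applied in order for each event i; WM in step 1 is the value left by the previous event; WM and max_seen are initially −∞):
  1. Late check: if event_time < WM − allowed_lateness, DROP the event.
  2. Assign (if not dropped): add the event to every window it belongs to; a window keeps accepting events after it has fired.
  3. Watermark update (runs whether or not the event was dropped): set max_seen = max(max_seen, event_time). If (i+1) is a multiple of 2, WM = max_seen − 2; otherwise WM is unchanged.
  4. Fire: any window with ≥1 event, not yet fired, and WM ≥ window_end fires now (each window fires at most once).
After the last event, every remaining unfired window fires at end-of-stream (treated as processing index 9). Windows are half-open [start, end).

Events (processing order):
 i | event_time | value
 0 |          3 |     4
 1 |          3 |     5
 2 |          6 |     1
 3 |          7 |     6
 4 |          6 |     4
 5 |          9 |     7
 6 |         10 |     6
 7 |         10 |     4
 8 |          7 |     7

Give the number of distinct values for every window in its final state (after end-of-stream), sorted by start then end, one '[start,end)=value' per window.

[3,5)=2 [6,9)=4 [9,12)=3

i=0 t=3 v=4: → [3,5); WM=−∞
i=1 t=3 v=5: → [3,5); WM=1
i=2 t=6 v=1: → [6,8); WM=1
i=3 t=7 v=6: → [6,9); WM=5
i=4 t=6 v=4: → [6,9); WM=5
i=5 t=9 v=7: → [9,11); WM=7
i=6 t=10 v=6: → [9,12); WM=7
i=7 t=10 v=4: → [9,12); WM=8
i=8 t=7 v=7: → [6,9); WM=8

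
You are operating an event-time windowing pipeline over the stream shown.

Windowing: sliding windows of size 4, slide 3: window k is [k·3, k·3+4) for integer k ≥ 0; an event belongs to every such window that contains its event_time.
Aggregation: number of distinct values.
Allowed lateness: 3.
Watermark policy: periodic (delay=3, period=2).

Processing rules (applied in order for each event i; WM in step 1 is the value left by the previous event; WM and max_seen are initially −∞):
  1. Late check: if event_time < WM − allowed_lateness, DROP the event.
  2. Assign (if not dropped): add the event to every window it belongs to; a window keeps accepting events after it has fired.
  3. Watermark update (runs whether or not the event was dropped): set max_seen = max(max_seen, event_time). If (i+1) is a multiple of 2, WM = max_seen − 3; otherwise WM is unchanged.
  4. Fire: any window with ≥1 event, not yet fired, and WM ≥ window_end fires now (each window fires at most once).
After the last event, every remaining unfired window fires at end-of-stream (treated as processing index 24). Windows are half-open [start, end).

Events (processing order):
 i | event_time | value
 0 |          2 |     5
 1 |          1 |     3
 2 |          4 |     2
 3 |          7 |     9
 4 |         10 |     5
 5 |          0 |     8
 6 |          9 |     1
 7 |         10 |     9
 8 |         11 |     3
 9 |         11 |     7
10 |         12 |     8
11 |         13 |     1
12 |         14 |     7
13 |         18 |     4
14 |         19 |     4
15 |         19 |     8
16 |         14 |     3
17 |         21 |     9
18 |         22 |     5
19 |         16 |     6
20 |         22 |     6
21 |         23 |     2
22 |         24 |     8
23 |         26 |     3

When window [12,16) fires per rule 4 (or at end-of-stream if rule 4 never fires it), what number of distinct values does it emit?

3

i=0 t=2 v=5: → [0,4); WM=−∞
i=1 t=1 v=3: → [0,4); WM=-1
i=2 t=4 v=2: → [3,7); WM=-1
i=3 t=7 v=9: → [6,10); WM=4; [0,4) fires=2
i=4 t=10 v=5: → [9,13); WM=4
i=5 t=0 v=8: DROP (t<4-3); WM=7; [3,7) fires=1
i=6 t=9 v=1: → [9,13),[6,10); WM=7
i=7 t=10 v=9: → [9,13); WM=7
i=8 t=11 v=3: → [9,13); WM=7
i=9 t=11 v=7: → [9,13); WM=8
i=10 t=12 v=8: → [12,16),[9,13); WM=8
i=11 t=13 v=1: → [12,16); WM=10; [6,10) fires=2
i=12 t=14 v=7: → [12,16); WM=10
i=13 t=18 v=4: → [18,22),[15,19); WM=15; [9,13) fires=6
i=14 t=19 v=4: → [18,22); WM=15
i=15 t=19 v=8: → [18,22); WM=16; [12,16) fires=3
i=16 t=14 v=3: → [12,16); WM=16
i=17 t=21 v=9: → [21,25),[18,22); WM=18
i=18 t=22 v=5: → [21,25); WM=18
i=19 t=16 v=6: → [15,19); WM=19; [15,19) fires=2
i=20 t=22 v=6: → [21,25); WM=19
i=21 t=23 v=2: → [21,25); WM=20
i=22 t=24 v=8: → [24,28),[21,25); WM=20
i=23 t=26 v=3: → [24,28); WM=23; [18,22) fires=3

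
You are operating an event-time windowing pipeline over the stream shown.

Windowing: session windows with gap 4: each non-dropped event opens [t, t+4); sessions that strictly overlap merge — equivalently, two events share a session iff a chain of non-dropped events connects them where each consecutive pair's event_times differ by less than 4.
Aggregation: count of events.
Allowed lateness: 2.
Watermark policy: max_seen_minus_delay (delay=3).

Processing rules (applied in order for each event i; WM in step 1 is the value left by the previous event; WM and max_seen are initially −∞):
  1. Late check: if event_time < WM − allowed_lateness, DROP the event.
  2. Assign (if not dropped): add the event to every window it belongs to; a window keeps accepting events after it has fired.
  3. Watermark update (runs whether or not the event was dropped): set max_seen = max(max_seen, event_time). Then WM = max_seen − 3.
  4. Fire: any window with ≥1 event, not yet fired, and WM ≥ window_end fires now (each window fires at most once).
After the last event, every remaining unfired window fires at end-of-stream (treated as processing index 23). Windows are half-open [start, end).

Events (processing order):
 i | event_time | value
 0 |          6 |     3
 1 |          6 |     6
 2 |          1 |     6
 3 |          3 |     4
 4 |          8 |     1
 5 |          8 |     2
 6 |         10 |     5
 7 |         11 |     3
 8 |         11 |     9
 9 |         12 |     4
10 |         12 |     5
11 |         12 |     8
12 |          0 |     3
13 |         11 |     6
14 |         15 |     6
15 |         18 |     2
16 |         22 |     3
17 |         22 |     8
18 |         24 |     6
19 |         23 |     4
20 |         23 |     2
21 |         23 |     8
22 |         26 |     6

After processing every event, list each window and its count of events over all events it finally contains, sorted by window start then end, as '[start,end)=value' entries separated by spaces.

[1,22)=15 [22,30)=7

i=0 t=6 v=3: → [6,10); WM=3
i=1 t=6 v=6: → [6,10); WM=3
i=2 t=1 v=6: → [1,5); WM=3
i=3 t=3 v=4: → [1,10); WM=3
i=4 t=8 v=1: → [1,12); WM=5
i=5 t=8 v=2: → [1,12); WM=5
i=6 t=10 v=5: → [1,14); WM=7
i=7 t=11 v=3: → [1,15); WM=8
i=8 t=11 v=9: → [1,15); WM=8
i=9 t=12 v=4: → [1,16); WM=9
i=10 t=12 v=5: → [1,16); WM=9
i=11 t=12 v=8: → [1,16); WM=9
i=12 t=0 v=3: DROP (t<9-2); WM=9
i=13 t=11 v=6: → [1,16); WM=9
i=14 t=15 v=6: → [1,19); WM=12
i=15 t=18 v=2: → [1,22); WM=15
i=16 t=22 v=3: → [22,26); WM=19
i=17 t=22 v=8: → [22,26); WM=19
i=18 t=24 v=6: → [22,28); WM=21
i=19 t=23 v=4: → [22,28); WM=21
i=20 t=23 v=2: → [22,28); WM=21
i=21 t=23 v=8: → [22,28); WM=21
i=22 t=26 v=6: → [22,30); WM=23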